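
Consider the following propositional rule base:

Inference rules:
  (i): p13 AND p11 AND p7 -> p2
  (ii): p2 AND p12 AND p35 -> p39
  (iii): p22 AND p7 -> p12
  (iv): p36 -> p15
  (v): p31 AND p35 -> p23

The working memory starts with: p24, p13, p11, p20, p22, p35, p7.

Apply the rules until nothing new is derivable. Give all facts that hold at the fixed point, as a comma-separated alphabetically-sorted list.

[1] (i) [p13 AND p11 AND p7 -> p2]; (iii) [p22 AND p7 -> p12]. ⇒ new: p2, p12.
[2] (ii) [p2 AND p12 AND p35 -> p39]. ⇒ new: p39.

p11, p12, p13, p2, p20, p22, p24, p35, p39, p7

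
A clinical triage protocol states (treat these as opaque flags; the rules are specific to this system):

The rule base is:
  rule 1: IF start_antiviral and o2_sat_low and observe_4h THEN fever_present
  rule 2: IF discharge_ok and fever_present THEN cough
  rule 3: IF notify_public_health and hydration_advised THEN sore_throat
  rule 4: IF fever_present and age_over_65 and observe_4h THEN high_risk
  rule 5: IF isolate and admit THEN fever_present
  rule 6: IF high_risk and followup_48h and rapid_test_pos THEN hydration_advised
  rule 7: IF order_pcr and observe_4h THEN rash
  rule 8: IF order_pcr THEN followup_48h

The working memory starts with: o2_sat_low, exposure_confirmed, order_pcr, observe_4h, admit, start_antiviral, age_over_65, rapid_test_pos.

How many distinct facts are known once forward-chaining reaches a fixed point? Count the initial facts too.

Round 1: rule 1 [IF start_antiviral and o2_sat_low and observe_4h THEN fever_present]; rule 7 [IF order_pcr and observe_4h THEN rash]; rule 8 [IF order_pcr THEN followup_48h]. Adds fever_present, rash, followup_48h.
Round 2: rule 4 [IF fever_present and age_over_65 and observe_4h THEN high_risk]. Adds high_risk.
Round 3: rule 6 [IF high_risk and followup_48h and rapid_test_pos THEN hydration_advised]. Adds hydration_advised.
Closure: {admit, age_over_65, exposure_confirmed, fever_present, followup_48h, high_risk, hydration_advised, o2_sat_low, observe_4h, order_pcr, rapid_test_pos, rash, start_antiviral} — 13 facts.

13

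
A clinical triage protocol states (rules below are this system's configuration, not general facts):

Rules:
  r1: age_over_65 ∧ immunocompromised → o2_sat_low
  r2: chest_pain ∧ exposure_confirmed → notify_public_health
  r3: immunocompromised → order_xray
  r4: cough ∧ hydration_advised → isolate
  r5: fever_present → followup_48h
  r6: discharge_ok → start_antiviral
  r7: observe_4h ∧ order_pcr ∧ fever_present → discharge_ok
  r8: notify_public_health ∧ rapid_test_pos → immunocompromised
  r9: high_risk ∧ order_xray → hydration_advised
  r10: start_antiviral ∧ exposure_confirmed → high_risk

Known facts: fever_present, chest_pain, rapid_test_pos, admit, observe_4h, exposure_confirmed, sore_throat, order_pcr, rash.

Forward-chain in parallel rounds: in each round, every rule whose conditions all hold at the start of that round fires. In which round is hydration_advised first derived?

4

Round 1 fires r2, r5, r7, giving notify_public_health, followup_48h, discharge_ok.
Round 2 fires r6, r8, giving start_antiviral, immunocompromised.
Round 3 fires r3, r10, giving order_xray, high_risk.
Round 4 fires r9, giving hydration_advised.
hydration_advised first appears in round 4.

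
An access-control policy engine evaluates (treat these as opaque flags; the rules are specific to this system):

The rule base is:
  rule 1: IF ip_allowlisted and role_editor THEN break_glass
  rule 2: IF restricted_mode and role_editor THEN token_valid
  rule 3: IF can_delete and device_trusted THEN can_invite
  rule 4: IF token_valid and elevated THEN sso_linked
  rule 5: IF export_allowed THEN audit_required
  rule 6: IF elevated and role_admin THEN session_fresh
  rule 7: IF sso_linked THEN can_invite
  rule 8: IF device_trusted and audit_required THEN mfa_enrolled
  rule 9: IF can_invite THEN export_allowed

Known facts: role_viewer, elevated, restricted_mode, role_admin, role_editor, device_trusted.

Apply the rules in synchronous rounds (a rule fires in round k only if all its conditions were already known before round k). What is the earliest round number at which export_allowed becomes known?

4

Round 1: rule 2 [IF restricted_mode and role_editor THEN token_valid]; rule 6 [IF elevated and role_admin THEN session_fresh]. New: token_valid, session_fresh.
Round 2: rule 4 [IF token_valid and elevated THEN sso_linked]. New: sso_linked.
Round 3: rule 7 [IF sso_linked THEN can_invite]. New: can_invite.
Round 4: rule 9 [IF can_invite THEN export_allowed]. New: export_allowed.
export_allowed first appears in round 4.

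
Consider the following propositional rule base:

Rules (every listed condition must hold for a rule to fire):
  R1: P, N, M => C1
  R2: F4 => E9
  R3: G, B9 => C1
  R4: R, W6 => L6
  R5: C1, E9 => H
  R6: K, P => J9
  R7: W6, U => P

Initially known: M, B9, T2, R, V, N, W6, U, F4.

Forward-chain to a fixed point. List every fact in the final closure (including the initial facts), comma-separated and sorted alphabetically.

Round 1 fires R2, R4, R7, giving E9, L6, P.
Round 2 fires R1, giving C1.
Round 3 fires R5, giving H.

B9, C1, E9, F4, H, L6, M, N, P, R, T2, U, V, W6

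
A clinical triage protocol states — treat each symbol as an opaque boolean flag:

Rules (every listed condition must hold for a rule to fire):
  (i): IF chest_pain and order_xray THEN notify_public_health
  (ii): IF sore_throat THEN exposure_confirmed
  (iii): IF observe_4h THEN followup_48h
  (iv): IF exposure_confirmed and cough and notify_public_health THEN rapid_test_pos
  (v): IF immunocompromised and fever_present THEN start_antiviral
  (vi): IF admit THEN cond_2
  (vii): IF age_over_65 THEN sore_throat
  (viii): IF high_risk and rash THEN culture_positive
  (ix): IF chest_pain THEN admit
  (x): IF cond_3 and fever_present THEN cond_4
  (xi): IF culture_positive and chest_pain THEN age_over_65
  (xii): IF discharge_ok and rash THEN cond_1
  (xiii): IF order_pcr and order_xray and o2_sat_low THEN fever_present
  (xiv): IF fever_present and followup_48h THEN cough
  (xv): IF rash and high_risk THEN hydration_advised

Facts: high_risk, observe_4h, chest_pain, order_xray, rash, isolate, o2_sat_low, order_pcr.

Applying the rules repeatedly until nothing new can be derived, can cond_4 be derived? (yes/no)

Round 1: (i) [IF chest_pain and order_xray THEN notify_public_health]; (iii) [IF observe_4h THEN followup_48h]; (viii) [IF high_risk and rash THEN culture_positive]; (ix) [IF chest_pain THEN admit]; (xiii) [IF order_pcr and order_xray and o2_sat_low THEN fever_present]; (xv) [IF rash and high_risk THEN hydration_advised]. New: notify_public_health, followup_48h, culture_positive, admit, fever_present, hydration_advised.
Round 2: (vi) [IF admit THEN cond_2]; (xi) [IF culture_positive and chest_pain THEN age_over_65]; (xiv) [IF fever_present and followup_48h THEN cough]. New: cond_2, age_over_65, cough.
Round 3: (vii) [IF age_over_65 THEN sore_throat]. New: sore_throat.
Round 4: (ii) [IF sore_throat THEN exposure_confirmed]. New: exposure_confirmed.
Round 5: (iv) [IF exposure_confirmed and cough and notify_public_health THEN rapid_test_pos]. New: rapid_test_pos.
Fixed point reached. cond_4 is concluded only by (x); (x) needs cond_3 (never derived).

no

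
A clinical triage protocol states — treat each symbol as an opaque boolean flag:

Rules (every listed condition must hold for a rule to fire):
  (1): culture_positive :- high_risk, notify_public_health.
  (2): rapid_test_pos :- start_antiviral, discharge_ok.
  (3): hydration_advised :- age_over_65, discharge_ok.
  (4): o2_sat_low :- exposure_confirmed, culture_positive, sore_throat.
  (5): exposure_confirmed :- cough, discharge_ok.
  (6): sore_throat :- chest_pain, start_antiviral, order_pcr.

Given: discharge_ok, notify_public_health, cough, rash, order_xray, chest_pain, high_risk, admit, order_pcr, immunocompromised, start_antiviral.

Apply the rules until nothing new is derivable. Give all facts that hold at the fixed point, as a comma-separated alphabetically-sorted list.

Round 1 — (1), (2), (5), (6), derive culture_positive, rapid_test_pos, exposure_confirmed, sore_throat.
Round 2 — (4), derive o2_sat_low.

admit, chest_pain, cough, culture_positive, discharge_ok, exposure_confirmed, high_risk, immunocompromised, notify_public_health, o2_sat_low, order_pcr, order_xray, rapid_test_pos, rash, sore_throat, start_antiviral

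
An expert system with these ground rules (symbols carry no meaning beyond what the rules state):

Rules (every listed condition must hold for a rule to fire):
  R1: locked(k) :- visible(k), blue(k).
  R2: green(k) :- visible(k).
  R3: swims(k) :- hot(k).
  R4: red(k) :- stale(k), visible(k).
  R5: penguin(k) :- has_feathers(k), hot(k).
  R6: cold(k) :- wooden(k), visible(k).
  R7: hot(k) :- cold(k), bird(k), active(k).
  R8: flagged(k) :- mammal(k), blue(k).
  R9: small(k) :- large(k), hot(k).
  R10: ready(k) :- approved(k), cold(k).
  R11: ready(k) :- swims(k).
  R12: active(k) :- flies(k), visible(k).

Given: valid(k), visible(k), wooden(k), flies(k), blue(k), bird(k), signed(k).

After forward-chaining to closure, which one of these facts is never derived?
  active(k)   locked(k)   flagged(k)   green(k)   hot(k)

Round 1: R1 [locked(k) :- visible(k), blue(k).]; R2 [green(k) :- visible(k).]; R6 [cold(k) :- wooden(k), visible(k).]; R12 [active(k) :- flies(k), visible(k).]. Adds locked(k), green(k), cold(k), active(k).
Round 2: R7 [hot(k) :- cold(k), bird(k), active(k).]. Adds hot(k).
Round 3: R3 [swims(k) :- hot(k).]. Adds swims(k).
Round 4: R11 [ready(k) :- swims(k).]. Adds ready(k).
Derived: hot(k) (round 2), green(k) (round 1), active(k) (round 1), locked(k) (round 1). flagged(k) never appears in any round.

flagged(k)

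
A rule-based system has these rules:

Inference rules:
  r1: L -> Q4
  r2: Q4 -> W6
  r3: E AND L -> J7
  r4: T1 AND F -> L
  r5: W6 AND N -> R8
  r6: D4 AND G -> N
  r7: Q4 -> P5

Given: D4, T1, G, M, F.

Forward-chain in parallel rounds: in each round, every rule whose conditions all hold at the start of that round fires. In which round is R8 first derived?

Round 1: r4 [T1 AND F -> L]; r6 [D4 AND G -> N]. Adds L, N.
Round 2: r1 [L -> Q4]. Adds Q4.
Round 3: r2 [Q4 -> W6]; r7 [Q4 -> P5]. Adds W6, P5.
Round 4: r5 [W6 AND N -> R8]. Adds R8.
R8 first appears in round 4.

4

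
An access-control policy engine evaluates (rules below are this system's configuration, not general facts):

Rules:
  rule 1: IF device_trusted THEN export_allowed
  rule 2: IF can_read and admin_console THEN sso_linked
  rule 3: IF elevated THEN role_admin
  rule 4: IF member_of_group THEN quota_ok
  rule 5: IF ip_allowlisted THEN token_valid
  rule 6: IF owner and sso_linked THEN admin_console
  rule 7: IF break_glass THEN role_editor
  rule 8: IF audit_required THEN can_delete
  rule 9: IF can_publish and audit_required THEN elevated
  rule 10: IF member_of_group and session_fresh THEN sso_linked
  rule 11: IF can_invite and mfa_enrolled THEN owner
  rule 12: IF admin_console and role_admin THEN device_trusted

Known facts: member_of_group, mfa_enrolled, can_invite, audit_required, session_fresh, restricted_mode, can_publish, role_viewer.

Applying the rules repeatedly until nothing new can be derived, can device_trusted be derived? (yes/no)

yes

Round 1: rule 4 [IF member_of_group THEN quota_ok]; rule 8 [IF audit_required THEN can_delete]; rule 9 [IF can_publish and audit_required THEN elevated]; rule 10 [IF member_of_group and session_fresh THEN sso_linked]; rule 11 [IF can_invite and mfa_enrolled THEN owner]. Adds quota_ok, can_delete, elevated, sso_linked, owner.
Round 2: rule 3 [IF elevated THEN role_admin]; rule 6 [IF owner and sso_linked THEN admin_console]. Adds role_admin, admin_console.
Round 3: rule 12 [IF admin_console and role_admin THEN device_trusted]. Adds device_trusted.
Round 4: rule 1 [IF device_trusted THEN export_allowed]. Adds export_allowed.
device_trusted appears in round 3, so it is derivable.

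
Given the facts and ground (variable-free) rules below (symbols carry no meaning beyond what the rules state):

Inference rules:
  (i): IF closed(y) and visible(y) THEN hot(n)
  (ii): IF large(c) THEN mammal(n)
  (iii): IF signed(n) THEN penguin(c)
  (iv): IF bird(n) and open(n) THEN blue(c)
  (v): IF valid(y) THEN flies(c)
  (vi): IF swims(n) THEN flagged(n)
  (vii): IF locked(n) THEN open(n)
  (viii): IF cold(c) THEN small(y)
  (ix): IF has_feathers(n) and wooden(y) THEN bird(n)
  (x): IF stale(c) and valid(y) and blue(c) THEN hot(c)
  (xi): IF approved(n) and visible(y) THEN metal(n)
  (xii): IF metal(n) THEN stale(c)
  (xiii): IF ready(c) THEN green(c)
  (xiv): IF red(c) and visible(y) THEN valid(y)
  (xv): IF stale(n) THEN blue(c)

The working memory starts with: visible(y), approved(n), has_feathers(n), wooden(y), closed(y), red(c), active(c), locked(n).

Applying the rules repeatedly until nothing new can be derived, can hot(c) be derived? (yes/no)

yes

Round 1: (i) [IF closed(y) and visible(y) THEN hot(n)]; (vii) [IF locked(n) THEN open(n)]; (ix) [IF has_feathers(n) and wooden(y) THEN bird(n)]; (xi) [IF approved(n) and visible(y) THEN metal(n)]; (xiv) [IF red(c) and visible(y) THEN valid(y)]. Adds hot(n), open(n), bird(n), metal(n), valid(y).
Round 2: (iv) [IF bird(n) and open(n) THEN blue(c)]; (v) [IF valid(y) THEN flies(c)]; (xii) [IF metal(n) THEN stale(c)]. Adds blue(c), flies(c), stale(c).
Round 3: (x) [IF stale(c) and valid(y) and blue(c) THEN hot(c)]. Adds hot(c).
hot(c) appears in round 3, so it is derivable.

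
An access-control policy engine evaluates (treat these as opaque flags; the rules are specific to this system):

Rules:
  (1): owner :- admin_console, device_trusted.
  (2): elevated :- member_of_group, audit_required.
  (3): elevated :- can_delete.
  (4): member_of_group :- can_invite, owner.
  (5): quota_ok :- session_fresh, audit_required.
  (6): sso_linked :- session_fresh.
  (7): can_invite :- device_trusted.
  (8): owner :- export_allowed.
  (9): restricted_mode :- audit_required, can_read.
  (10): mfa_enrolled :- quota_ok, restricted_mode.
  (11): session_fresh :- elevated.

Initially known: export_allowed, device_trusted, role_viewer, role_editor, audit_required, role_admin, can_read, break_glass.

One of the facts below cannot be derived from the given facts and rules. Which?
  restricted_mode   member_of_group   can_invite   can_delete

can_delete

Round 1 — (7), (8), (9), derive can_invite, owner, restricted_mode.
Round 2 — (4), derive member_of_group.
Round 3 — (2), derive elevated.
Round 4 — (11), derive session_fresh.
Round 5 — (5), (6), derive quota_ok, sso_linked.
Round 6 — (10), derive mfa_enrolled.
Derived: can_invite (round 1), restricted_mode (round 1), member_of_group (round 2). can_delete never appears in any round.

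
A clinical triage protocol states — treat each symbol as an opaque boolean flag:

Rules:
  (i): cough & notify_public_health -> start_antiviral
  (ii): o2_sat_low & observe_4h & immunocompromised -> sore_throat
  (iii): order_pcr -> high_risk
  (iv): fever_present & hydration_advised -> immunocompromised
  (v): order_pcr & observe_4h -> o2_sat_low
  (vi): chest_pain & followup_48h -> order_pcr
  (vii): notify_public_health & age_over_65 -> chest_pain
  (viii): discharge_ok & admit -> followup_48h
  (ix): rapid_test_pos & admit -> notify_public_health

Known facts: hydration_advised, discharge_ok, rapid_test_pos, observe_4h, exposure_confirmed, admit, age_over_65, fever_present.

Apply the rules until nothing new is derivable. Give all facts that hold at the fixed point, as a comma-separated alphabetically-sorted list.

Round 1: (iv) [fever_present & hydration_advised -> immunocompromised]; (viii) [discharge_ok & admit -> followup_48h]; (ix) [rapid_test_pos & admit -> notify_public_health]. New: immunocompromised, followup_48h, notify_public_health.
Round 2: (vii) [notify_public_health & age_over_65 -> chest_pain]. New: chest_pain.
Round 3: (vi) [chest_pain & followup_48h -> order_pcr]. New: order_pcr.
Round 4: (iii) [order_pcr -> high_risk]; (v) [order_pcr & observe_4h -> o2_sat_low]. New: high_risk, o2_sat_low.
Round 5: (ii) [o2_sat_low & observe_4h & immunocompromised -> sore_throat]. New: sore_throat.

admit, age_over_65, chest_pain, discharge_ok, exposure_confirmed, fever_present, followup_48h, high_risk, hydration_advised, immunocompromised, notify_public_health, o2_sat_low, observe_4h, order_pcr, rapid_test_pos, sore_throat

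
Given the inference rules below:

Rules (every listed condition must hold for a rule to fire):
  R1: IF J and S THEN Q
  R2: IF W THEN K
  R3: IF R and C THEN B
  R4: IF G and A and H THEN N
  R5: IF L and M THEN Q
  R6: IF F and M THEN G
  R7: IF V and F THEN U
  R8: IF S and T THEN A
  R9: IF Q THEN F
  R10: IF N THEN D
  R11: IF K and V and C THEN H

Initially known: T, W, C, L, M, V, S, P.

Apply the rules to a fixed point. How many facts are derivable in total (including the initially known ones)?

Round 1: R2 [IF W THEN K]; R5 [IF L and M THEN Q]; R8 [IF S and T THEN A]. Adds K, Q, A.
Round 2: R9 [IF Q THEN F]; R11 [IF K and V and C THEN H]. Adds F, H.
Round 3: R6 [IF F and M THEN G]; R7 [IF V and F THEN U]. Adds G, U.
Round 4: R4 [IF G and A and H THEN N]. Adds N.
Round 5: R10 [IF N THEN D]. Adds D.
Closure: {A, C, D, F, G, H, K, L, M, N, P, Q, S, T, U, V, W} — 17 facts.

17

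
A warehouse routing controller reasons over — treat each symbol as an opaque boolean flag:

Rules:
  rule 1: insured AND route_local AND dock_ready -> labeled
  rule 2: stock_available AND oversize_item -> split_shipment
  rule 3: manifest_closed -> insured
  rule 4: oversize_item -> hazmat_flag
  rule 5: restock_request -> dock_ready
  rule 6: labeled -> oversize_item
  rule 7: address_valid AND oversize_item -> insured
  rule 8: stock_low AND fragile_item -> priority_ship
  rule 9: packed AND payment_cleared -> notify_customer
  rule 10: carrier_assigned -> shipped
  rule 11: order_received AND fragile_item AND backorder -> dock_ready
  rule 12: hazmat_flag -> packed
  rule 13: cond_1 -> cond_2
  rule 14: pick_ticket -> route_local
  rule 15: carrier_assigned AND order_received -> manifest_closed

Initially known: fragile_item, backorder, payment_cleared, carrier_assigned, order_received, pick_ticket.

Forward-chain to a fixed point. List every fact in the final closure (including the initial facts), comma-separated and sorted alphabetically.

backorder, carrier_assigned, dock_ready, fragile_item, hazmat_flag, insured, labeled, manifest_closed, notify_customer, order_received, oversize_item, packed, payment_cleared, pick_ticket, route_local, shipped

[1] rule 10 [carrier_assigned -> shipped]; rule 11 [order_received AND fragile_item AND backorder -> dock_ready]; rule 14 [pick_ticket -> route_local]; rule 15 [carrier_assigned AND order_received -> manifest_closed]. ⇒ new: shipped, dock_ready, route_local, manifest_closed.
[2] rule 3 [manifest_closed -> insured]. ⇒ new: insured.
[3] rule 1 [insured AND route_local AND dock_ready -> labeled]. ⇒ new: labeled.
[4] rule 6 [labeled -> oversize_item]. ⇒ new: oversize_item.
[5] rule 4 [oversize_item -> hazmat_flag]. ⇒ new: hazmat_flag.
[6] rule 12 [hazmat_flag -> packed]. ⇒ new: packed.
[7] rule 9 [packed AND payment_cleared -> notify_customer]. ⇒ new: notify_customer.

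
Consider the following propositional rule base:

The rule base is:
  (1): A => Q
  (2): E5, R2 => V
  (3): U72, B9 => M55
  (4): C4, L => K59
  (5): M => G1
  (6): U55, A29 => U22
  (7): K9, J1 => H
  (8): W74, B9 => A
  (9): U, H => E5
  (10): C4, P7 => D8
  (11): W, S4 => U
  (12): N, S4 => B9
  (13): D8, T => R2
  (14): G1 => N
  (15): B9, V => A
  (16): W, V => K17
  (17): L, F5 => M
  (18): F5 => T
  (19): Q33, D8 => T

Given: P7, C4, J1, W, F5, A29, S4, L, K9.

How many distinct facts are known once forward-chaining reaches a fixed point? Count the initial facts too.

24

Round 1 — (4), (7), (10), (11), (17), (18), derive K59, H, D8, U, M, T.
Round 2 — (5), (9), (13), derive G1, E5, R2.
Round 3 — (2), (14), derive V, N.
Round 4 — (12), (16), derive B9, K17.
Round 5 — (15), derive A.
Round 6 — (1), derive Q.
Closure: {A, A29, B9, C4, D8, E5, F5, G1, H, J1, K17, K59, K9, L, M, N, P7, Q, R2, S4, T, U, V, W} — 24 facts.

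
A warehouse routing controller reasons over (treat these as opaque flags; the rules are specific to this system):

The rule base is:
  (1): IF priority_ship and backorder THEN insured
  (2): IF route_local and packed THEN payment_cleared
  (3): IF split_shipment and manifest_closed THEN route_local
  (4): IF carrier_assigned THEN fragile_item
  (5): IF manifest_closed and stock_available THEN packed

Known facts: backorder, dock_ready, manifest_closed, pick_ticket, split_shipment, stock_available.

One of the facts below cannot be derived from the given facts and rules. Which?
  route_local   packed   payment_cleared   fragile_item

fragile_item

Round 1 fires (3), (5), giving route_local, packed.
Round 2 fires (2), giving payment_cleared.
Derived: payment_cleared (round 2), route_local (round 1), packed (round 1). fragile_item never appears in any round.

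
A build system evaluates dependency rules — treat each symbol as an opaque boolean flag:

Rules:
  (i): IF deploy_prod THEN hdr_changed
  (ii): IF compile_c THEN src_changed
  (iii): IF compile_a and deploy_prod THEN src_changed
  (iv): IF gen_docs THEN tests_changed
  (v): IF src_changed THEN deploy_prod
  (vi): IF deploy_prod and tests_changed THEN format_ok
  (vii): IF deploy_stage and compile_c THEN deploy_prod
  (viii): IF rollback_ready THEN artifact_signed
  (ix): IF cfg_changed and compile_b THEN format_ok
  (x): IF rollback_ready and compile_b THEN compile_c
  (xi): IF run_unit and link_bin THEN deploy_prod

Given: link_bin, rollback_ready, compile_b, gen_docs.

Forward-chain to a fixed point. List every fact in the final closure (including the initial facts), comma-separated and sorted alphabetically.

artifact_signed, compile_b, compile_c, deploy_prod, format_ok, gen_docs, hdr_changed, link_bin, rollback_ready, src_changed, tests_changed

[1] (iv) [IF gen_docs THEN tests_changed]; (viii) [IF rollback_ready THEN artifact_signed]; (x) [IF rollback_ready and compile_b THEN compile_c]. ⇒ new: tests_changed, artifact_signed, compile_c.
[2] (ii) [IF compile_c THEN src_changed]. ⇒ new: src_changed.
[3] (v) [IF src_changed THEN deploy_prod]. ⇒ new: deploy_prod.
[4] (i) [IF deploy_prod THEN hdr_changed]; (vi) [IF deploy_prod and tests_changed THEN format_ok]. ⇒ new: hdr_changed, format_ok.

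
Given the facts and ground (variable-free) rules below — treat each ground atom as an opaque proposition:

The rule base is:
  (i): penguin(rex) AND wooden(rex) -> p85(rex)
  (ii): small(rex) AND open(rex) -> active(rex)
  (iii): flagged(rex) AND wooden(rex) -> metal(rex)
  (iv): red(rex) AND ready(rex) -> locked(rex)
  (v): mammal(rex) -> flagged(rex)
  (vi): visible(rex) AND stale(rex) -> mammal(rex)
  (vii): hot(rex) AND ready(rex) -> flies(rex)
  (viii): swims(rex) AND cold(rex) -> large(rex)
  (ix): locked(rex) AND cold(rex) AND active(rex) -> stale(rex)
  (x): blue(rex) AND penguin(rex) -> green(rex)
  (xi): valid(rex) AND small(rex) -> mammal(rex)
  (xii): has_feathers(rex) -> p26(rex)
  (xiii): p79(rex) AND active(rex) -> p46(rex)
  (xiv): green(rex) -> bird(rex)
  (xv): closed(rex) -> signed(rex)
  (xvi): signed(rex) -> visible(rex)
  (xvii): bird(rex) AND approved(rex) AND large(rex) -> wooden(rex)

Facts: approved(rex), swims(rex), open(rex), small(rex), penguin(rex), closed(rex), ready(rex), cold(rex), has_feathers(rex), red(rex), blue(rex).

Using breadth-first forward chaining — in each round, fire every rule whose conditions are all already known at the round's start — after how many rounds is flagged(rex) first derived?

4

Round 1 — (ii), (iv), (viii), (x), (xii), (xv), derive active(rex), locked(rex), large(rex), green(rex), p26(rex), signed(rex).
Round 2 — (ix), (xiv), (xvi), derive stale(rex), bird(rex), visible(rex).
Round 3 — (vi), (xvii), derive mammal(rex), wooden(rex).
Round 4 — (i), (v), derive p85(rex), flagged(rex).
flagged(rex) first appears in round 4.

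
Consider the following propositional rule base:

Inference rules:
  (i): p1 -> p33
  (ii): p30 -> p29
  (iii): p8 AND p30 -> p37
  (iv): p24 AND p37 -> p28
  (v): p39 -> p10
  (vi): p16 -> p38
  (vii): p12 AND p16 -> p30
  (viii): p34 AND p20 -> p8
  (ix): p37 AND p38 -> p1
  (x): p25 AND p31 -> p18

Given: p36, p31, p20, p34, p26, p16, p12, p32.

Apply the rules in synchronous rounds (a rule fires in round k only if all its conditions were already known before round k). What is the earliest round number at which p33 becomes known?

4

Round 1: (vi) [p16 -> p38]; (vii) [p12 AND p16 -> p30]; (viii) [p34 AND p20 -> p8]. Adds p38, p30, p8.
Round 2: (ii) [p30 -> p29]; (iii) [p8 AND p30 -> p37]. Adds p29, p37.
Round 3: (ix) [p37 AND p38 -> p1]. Adds p1.
Round 4: (i) [p1 -> p33]. Adds p33.
p33 first appears in round 4.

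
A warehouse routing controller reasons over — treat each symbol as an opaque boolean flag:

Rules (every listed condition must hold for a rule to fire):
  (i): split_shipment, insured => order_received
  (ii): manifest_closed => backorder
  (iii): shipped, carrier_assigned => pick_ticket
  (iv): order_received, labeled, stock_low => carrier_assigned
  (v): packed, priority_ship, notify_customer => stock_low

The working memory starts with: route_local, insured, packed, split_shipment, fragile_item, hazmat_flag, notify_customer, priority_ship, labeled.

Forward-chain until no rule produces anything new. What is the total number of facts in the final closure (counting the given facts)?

Round 1: (i) [split_shipment, insured => order_received]; (v) [packed, priority_ship, notify_customer => stock_low]. New: order_received, stock_low.
Round 2: (iv) [order_received, labeled, stock_low => carrier_assigned]. New: carrier_assigned.
Closure: {carrier_assigned, fragile_item, hazmat_flag, insured, labeled, notify_customer, order_received, packed, priority_ship, route_local, split_shipment, stock_low} — 12 facts.

12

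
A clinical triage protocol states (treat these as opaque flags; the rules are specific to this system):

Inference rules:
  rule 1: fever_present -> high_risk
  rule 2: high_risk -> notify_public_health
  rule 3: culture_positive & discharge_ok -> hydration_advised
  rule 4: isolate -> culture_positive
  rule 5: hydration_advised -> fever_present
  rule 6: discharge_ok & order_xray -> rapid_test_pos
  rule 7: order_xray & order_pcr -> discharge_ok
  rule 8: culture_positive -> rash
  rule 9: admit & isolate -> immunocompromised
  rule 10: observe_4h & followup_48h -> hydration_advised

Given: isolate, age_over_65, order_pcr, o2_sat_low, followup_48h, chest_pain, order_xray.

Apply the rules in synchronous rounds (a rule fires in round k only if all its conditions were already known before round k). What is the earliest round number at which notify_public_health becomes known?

5

Round 1: rule 4 [isolate -> culture_positive]; rule 7 [order_xray & order_pcr -> discharge_ok]. Adds culture_positive, discharge_ok.
Round 2: rule 3 [culture_positive & discharge_ok -> hydration_advised]; rule 6 [discharge_ok & order_xray -> rapid_test_pos]; rule 8 [culture_positive -> rash]. Adds hydration_advised, rapid_test_pos, rash.
Round 3: rule 5 [hydration_advised -> fever_present]. Adds fever_present.
Round 4: rule 1 [fever_present -> high_risk]. Adds high_risk.
Round 5: rule 2 [high_risk -> notify_public_health]. Adds notify_public_health.
notify_public_health first appears in round 5.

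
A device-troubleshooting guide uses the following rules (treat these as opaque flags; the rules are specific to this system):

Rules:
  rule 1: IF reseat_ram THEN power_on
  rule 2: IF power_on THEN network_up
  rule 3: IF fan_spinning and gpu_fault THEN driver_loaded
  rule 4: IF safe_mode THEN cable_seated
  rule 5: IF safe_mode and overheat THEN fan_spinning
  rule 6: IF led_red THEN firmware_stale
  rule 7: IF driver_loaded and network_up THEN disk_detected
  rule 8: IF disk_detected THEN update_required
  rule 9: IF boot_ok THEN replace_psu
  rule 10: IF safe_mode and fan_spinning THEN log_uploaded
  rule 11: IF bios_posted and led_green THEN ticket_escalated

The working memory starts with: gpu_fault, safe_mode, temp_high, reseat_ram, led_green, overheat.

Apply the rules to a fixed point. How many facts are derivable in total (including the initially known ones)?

14

Round 1 fires rule 1, rule 4, rule 5, giving power_on, cable_seated, fan_spinning.
Round 2 fires rule 2, rule 3, rule 10, giving network_up, driver_loaded, log_uploaded.
Round 3 fires rule 7, giving disk_detected.
Round 4 fires rule 8, giving update_required.
Closure: {cable_seated, disk_detected, driver_loaded, fan_spinning, gpu_fault, led_green, log_uploaded, network_up, overheat, power_on, reseat_ram, safe_mode, temp_high, update_required} — 14 facts.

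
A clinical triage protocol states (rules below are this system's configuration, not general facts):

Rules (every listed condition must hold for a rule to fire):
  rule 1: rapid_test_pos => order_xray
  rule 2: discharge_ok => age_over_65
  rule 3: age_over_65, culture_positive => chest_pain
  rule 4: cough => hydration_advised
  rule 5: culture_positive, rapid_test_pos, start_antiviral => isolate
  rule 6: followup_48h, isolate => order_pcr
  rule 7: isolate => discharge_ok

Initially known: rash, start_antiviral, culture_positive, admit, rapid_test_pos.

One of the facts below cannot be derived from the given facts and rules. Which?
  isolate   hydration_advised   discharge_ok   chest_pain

hydration_advised

Round 1: rule 1 [rapid_test_pos => order_xray]; rule 5 [culture_positive, rapid_test_pos, start_antiviral => isolate]. Adds order_xray, isolate.
Round 2: rule 7 [isolate => discharge_ok]. Adds discharge_ok.
Round 3: rule 2 [discharge_ok => age_over_65]. Adds age_over_65.
Round 4: rule 3 [age_over_65, culture_positive => chest_pain]. Adds chest_pain.
Derived: chest_pain (round 4), discharge_ok (round 2), isolate (round 1). hydration_advised never appears in any round.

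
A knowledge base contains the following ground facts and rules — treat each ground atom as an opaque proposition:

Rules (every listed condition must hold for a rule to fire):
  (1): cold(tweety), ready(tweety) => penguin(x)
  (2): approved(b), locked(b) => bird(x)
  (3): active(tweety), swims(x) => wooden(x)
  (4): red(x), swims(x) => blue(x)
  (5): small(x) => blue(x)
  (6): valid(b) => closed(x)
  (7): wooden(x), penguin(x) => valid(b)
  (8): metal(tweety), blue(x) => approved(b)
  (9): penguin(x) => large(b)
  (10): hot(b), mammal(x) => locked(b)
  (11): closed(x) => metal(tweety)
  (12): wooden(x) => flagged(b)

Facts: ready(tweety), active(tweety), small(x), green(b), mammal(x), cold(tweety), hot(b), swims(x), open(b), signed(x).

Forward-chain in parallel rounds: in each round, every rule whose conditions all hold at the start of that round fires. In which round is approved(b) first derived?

5

Round 1: (1) [cold(tweety), ready(tweety) => penguin(x)]; (3) [active(tweety), swims(x) => wooden(x)]; (5) [small(x) => blue(x)]; (10) [hot(b), mammal(x) => locked(b)]. Adds penguin(x), wooden(x), blue(x), locked(b).
Round 2: (7) [wooden(x), penguin(x) => valid(b)]; (9) [penguin(x) => large(b)]; (12) [wooden(x) => flagged(b)]. Adds valid(b), large(b), flagged(b).
Round 3: (6) [valid(b) => closed(x)]. Adds closed(x).
Round 4: (11) [closed(x) => metal(tweety)]. Adds metal(tweety).
Round 5: (8) [metal(tweety), blue(x) => approved(b)]. Adds approved(b).
approved(b) first appears in round 5.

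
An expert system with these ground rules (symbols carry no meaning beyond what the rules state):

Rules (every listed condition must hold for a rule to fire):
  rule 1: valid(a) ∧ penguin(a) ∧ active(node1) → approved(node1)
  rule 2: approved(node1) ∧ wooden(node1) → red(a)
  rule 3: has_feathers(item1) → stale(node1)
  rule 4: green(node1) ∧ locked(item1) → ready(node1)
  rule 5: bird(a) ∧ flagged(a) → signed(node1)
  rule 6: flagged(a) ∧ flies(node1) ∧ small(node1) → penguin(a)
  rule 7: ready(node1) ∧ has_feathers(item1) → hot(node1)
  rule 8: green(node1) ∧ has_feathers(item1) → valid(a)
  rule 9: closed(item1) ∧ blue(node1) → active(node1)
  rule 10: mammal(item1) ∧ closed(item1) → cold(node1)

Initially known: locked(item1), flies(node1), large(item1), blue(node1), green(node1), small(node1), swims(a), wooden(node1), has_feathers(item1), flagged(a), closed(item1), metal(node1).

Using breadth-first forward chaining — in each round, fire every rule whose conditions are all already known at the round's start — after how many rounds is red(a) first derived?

3

Round 1: rule 3 [has_feathers(item1) → stale(node1)]; rule 4 [green(node1) ∧ locked(item1) → ready(node1)]; rule 6 [flagged(a) ∧ flies(node1) ∧ small(node1) → penguin(a)]; rule 8 [green(node1) ∧ has_feathers(item1) → valid(a)]; rule 9 [closed(item1) ∧ blue(node1) → active(node1)]. Adds stale(node1), ready(node1), penguin(a), valid(a), active(node1).
Round 2: rule 1 [valid(a) ∧ penguin(a) ∧ active(node1) → approved(node1)]; rule 7 [ready(node1) ∧ has_feathers(item1) → hot(node1)]. Adds approved(node1), hot(node1).
Round 3: rule 2 [approved(node1) ∧ wooden(node1) → red(a)]. Adds red(a).
red(a) first appears in round 3.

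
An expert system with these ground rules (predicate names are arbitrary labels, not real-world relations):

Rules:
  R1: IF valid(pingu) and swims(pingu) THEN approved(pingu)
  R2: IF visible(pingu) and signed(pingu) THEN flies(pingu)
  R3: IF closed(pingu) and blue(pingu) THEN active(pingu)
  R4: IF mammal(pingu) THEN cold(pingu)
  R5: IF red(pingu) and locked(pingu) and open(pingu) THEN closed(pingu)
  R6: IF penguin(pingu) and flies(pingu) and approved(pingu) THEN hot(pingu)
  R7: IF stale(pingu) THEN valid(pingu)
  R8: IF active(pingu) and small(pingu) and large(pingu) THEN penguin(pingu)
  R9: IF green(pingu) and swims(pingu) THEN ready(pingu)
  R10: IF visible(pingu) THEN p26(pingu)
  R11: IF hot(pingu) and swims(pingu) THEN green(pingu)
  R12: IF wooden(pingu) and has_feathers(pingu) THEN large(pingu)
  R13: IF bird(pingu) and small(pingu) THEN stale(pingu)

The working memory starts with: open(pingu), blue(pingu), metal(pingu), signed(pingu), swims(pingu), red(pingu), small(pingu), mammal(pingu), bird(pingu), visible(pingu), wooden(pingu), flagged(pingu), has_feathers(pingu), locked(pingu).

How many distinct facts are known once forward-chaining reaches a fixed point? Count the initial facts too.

27

Round 1: R2 [IF visible(pingu) and signed(pingu) THEN flies(pingu)]; R4 [IF mammal(pingu) THEN cold(pingu)]; R5 [IF red(pingu) and locked(pingu) and open(pingu) THEN closed(pingu)]; R10 [IF visible(pingu) THEN p26(pingu)]; R12 [IF wooden(pingu) and has_feathers(pingu) THEN large(pingu)]; R13 [IF bird(pingu) and small(pingu) THEN stale(pingu)]. New: flies(pingu), cold(pingu), closed(pingu), p26(pingu), large(pingu), stale(pingu).
Round 2: R3 [IF closed(pingu) and blue(pingu) THEN active(pingu)]; R7 [IF stale(pingu) THEN valid(pingu)]. New: active(pingu), valid(pingu).
Round 3: R1 [IF valid(pingu) and swims(pingu) THEN approved(pingu)]; R8 [IF active(pingu) and small(pingu) and large(pingu) THEN penguin(pingu)]. New: approved(pingu), penguin(pingu).
Round 4: R6 [IF penguin(pingu) and flies(pingu) and approved(pingu) THEN hot(pingu)]. New: hot(pingu).
Round 5: R11 [IF hot(pingu) and swims(pingu) THEN green(pingu)]. New: green(pingu).
Round 6: R9 [IF green(pingu) and swims(pingu) THEN ready(pingu)]. New: ready(pingu).
Closure: {active(pingu), approved(pingu), bird(pingu), blue(pingu), closed(pingu), cold(pingu), flagged(pingu), flies(pingu), green(pingu), has_feathers(pingu), hot(pingu), large(pingu), locked(pingu), mammal(pingu), metal(pingu), open(pingu), p26(pingu), penguin(pingu), ready(pingu), red(pingu), signed(pingu), small(pingu), stale(pingu), swims(pingu), valid(pingu), visible(pingu), wooden(pingu)} — 27 facts.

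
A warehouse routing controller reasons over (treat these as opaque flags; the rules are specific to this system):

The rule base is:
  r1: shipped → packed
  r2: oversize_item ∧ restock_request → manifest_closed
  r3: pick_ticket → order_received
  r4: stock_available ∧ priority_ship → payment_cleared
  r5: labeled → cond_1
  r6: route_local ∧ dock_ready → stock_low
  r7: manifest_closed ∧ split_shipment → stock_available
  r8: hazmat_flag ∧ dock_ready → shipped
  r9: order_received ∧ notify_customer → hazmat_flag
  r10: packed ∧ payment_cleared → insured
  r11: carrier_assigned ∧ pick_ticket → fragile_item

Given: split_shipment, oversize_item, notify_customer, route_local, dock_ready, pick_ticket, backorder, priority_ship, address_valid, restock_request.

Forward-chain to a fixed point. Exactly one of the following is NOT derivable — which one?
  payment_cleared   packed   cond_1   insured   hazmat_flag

Round 1: r2 [oversize_item ∧ restock_request → manifest_closed]; r3 [pick_ticket → order_received]; r6 [route_local ∧ dock_ready → stock_low]. Adds manifest_closed, order_received, stock_low.
Round 2: r7 [manifest_closed ∧ split_shipment → stock_available]; r9 [order_received ∧ notify_customer → hazmat_flag]. Adds stock_available, hazmat_flag.
Round 3: r4 [stock_available ∧ priority_ship → payment_cleared]; r8 [hazmat_flag ∧ dock_ready → shipped]. Adds payment_cleared, shipped.
Round 4: r1 [shipped → packed]. Adds packed.
Round 5: r10 [packed ∧ payment_cleared → insured]. Adds insured.
Derived: packed (round 4), insured (round 5), payment_cleared (round 3), hazmat_flag (round 2). cond_1 never appears in any round.

cond_1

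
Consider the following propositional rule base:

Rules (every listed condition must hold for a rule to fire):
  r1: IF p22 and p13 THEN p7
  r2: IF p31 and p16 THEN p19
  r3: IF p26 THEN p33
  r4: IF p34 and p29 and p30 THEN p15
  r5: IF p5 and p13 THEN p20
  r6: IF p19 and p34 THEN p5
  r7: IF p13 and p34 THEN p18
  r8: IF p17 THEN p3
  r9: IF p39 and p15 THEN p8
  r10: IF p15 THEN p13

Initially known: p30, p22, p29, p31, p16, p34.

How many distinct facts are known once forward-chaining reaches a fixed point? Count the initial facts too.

[1] r2 [IF p31 and p16 THEN p19]; r4 [IF p34 and p29 and p30 THEN p15]. ⇒ new: p19, p15.
[2] r6 [IF p19 and p34 THEN p5]; r10 [IF p15 THEN p13]. ⇒ new: p5, p13.
[3] r1 [IF p22 and p13 THEN p7]; r5 [IF p5 and p13 THEN p20]; r7 [IF p13 and p34 THEN p18]. ⇒ new: p7, p20, p18.
Closure: {p13, p15, p16, p18, p19, p20, p22, p29, p30, p31, p34, p5, p7} — 13 facts.

13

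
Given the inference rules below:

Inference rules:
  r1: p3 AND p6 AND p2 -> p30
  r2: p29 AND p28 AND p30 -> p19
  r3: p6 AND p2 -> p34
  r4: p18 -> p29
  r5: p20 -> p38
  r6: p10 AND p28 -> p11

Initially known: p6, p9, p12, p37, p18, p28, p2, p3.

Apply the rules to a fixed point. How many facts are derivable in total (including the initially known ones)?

12

Round 1 fires r1, r3, r4, giving p30, p34, p29.
Round 2 fires r2, giving p19.
Closure: {p12, p18, p19, p2, p28, p29, p3, p30, p34, p37, p6, p9} — 12 facts.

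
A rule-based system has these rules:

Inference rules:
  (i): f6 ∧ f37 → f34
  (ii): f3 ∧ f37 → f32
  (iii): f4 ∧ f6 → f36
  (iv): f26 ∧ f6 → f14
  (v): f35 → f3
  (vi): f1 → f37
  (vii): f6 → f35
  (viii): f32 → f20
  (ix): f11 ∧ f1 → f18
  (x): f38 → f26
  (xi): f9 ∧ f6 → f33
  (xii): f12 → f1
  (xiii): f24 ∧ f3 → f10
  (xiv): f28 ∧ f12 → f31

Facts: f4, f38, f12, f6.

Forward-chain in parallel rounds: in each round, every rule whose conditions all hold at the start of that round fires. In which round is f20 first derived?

4

Round 1: (iii) [f4 ∧ f6 → f36]; (vii) [f6 → f35]; (x) [f38 → f26]; (xii) [f12 → f1]. Adds f36, f35, f26, f1.
Round 2: (iv) [f26 ∧ f6 → f14]; (v) [f35 → f3]; (vi) [f1 → f37]. Adds f14, f3, f37.
Round 3: (i) [f6 ∧ f37 → f34]; (ii) [f3 ∧ f37 → f32]. Adds f34, f32.
Round 4: (viii) [f32 → f20]. Adds f20.
f20 first appears in round 4.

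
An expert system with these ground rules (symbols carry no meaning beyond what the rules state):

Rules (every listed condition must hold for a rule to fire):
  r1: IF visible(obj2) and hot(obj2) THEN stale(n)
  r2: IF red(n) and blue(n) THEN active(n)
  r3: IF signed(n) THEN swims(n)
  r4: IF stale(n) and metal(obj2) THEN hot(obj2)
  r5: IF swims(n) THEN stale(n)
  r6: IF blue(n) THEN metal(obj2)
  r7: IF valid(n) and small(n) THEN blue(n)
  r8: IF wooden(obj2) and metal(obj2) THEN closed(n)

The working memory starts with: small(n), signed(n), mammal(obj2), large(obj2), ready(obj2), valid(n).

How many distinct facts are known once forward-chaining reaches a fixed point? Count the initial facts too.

11

Round 1: r3 [IF signed(n) THEN swims(n)]; r7 [IF valid(n) and small(n) THEN blue(n)]. New: swims(n), blue(n).
Round 2: r5 [IF swims(n) THEN stale(n)]; r6 [IF blue(n) THEN metal(obj2)]. New: stale(n), metal(obj2).
Round 3: r4 [IF stale(n) and metal(obj2) THEN hot(obj2)]. New: hot(obj2).
Closure: {blue(n), hot(obj2), large(obj2), mammal(obj2), metal(obj2), ready(obj2), signed(n), small(n), stale(n), swims(n), valid(n)} — 11 facts.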